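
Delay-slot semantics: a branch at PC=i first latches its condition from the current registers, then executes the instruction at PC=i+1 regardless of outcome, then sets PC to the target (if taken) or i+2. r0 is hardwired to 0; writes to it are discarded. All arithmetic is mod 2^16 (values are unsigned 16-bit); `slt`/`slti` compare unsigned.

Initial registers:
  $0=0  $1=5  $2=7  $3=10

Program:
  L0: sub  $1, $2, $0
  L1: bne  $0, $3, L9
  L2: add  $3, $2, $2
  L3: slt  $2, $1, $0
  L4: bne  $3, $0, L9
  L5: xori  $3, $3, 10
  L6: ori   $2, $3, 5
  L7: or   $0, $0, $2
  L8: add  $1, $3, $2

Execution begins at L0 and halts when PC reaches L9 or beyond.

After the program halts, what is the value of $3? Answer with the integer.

  step pc=0: sub  $1, $2, $0  regs=(0,7,7,10)
  step pc=1: bne  $0, $3, L9  cond=T  regs=(0,7,7,10)
  step pc=2: add  $3, $2, $2  regs=(0,7,7,14)

14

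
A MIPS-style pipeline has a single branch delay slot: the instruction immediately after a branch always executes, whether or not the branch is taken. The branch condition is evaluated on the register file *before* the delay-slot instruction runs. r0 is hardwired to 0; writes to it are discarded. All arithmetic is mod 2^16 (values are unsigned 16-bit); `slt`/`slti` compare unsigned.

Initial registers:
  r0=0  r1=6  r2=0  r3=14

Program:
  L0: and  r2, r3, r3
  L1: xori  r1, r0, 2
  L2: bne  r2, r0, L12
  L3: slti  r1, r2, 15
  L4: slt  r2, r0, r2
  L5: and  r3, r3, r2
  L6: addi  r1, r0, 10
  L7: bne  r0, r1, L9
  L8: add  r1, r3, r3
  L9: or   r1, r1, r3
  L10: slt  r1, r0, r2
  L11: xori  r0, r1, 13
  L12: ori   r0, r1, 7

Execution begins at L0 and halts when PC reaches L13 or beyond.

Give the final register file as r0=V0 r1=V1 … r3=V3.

r0=0 r1=1 r2=14 r3=14

#0 and  r2, r3, r3 ; 0/6/14/14
#1 xori  r1, r0, 2 ; 0/2/14/14
#2 bne  r2, r0, L12 ; 0/2/14/14 ; →target
#3 slti  r1, r2, 15 ; 0/1/14/14
#12 ori   r0, r1, 7 ; 0/1/14/14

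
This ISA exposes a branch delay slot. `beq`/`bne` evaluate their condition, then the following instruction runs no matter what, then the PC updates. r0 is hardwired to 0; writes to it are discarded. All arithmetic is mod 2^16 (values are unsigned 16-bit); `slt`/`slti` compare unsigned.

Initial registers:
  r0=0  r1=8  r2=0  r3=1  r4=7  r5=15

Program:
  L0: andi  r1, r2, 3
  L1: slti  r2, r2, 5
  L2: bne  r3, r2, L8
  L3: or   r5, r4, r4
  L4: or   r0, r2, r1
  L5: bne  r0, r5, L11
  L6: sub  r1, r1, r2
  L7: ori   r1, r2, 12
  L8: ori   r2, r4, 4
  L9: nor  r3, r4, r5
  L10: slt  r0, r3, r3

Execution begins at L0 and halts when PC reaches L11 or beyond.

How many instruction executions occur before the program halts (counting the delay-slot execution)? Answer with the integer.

PC=0  andi  r1, r2, 3        | r0=0 r1=0 r2=0 r3=1 r4=7 r5=15
PC=1  slti  r2, r2, 5        | r0=0 r1=0 r2=1 r3=1 r4=7 r5=15
PC=2  bne  r3, r2, L8        | r0=0 r1=0 r2=1 r3=1 r4=7 r5=15  [not taken]
PC=3  or   r5, r4, r4        | r0=0 r1=0 r2=1 r3=1 r4=7 r5=7
PC=4  or   r0, r2, r1        | r0=0 r1=0 r2=1 r3=1 r4=7 r5=7
PC=5  bne  r0, r5, L11       | r0=0 r1=0 r2=1 r3=1 r4=7 r5=7  [TAKEN]
PC=6  sub  r1, r1, r2        | r0=0 r1=65535 r2=1 r3=1 r4=7 r5=7

7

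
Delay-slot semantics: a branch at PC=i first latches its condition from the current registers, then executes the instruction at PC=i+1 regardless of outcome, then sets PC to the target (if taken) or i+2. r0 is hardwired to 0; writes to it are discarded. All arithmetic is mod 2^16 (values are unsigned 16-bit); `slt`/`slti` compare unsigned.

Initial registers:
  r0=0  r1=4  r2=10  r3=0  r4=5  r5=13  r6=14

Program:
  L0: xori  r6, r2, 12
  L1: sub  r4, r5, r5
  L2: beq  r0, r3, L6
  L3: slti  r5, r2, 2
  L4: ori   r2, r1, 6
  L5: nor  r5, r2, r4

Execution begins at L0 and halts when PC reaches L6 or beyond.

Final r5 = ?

0

[0] xori  r6, r2, 12  →  {r0:0, r1:4, r2:10, r3:0, r4:5, r5:13, r6:6}
[1] sub  r4, r5, r5  →  {r0:0, r1:4, r2:10, r3:0, r4:0, r5:13, r6:6}
[2] beq  r0, r3, L6  →  {r0:0, r1:4, r2:10, r3:0, r4:0, r5:13, r6:6}  ⟨branch taken⟩
[3] slti  r5, r2, 2  →  {r0:0, r1:4, r2:10, r3:0, r4:0, r5:0, r6:6}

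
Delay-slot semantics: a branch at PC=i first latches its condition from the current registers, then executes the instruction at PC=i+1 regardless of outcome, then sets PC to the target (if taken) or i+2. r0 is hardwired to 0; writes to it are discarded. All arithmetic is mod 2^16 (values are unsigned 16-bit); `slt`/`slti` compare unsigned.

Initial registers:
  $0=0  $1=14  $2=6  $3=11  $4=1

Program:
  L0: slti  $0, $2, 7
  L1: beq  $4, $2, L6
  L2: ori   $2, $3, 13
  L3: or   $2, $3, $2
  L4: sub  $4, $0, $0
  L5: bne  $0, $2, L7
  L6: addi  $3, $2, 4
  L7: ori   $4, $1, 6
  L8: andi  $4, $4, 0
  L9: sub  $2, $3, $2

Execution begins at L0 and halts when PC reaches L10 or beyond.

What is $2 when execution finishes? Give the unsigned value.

  step pc=0: slti  $0, $2, 7  regs=(0,14,6,11,1)
  step pc=1: beq  $4, $2, L6  cond=F  regs=(0,14,6,11,1)
  step pc=2: ori   $2, $3, 13  regs=(0,14,15,11,1)
  step pc=3: or   $2, $3, $2  regs=(0,14,15,11,1)
  step pc=4: sub  $4, $0, $0  regs=(0,14,15,11,0)
  step pc=5: bne  $0, $2, L7  cond=T  regs=(0,14,15,11,0)
  step pc=6: addi  $3, $2, 4  regs=(0,14,15,19,0)
  step pc=7: ori   $4, $1, 6  regs=(0,14,15,19,14)
  step pc=8: andi  $4, $4, 0  regs=(0,14,15,19,0)
  step pc=9: sub  $2, $3, $2  regs=(0,14,4,19,0)

4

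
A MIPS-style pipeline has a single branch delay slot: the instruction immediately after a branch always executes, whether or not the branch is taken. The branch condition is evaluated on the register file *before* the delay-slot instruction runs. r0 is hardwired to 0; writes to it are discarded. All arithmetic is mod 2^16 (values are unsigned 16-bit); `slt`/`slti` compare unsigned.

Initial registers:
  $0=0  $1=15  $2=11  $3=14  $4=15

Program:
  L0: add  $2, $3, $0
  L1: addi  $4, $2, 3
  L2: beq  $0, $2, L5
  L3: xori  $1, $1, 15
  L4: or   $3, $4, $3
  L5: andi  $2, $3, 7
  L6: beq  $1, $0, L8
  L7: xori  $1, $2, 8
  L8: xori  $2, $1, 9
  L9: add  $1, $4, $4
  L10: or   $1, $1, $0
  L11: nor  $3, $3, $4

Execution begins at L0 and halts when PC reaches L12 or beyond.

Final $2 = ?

6

  step pc=0: add  $2, $3, $0  regs=(0,15,14,14,15)
  step pc=1: addi  $4, $2, 3  regs=(0,15,14,14,17)
  step pc=2: beq  $0, $2, L5  cond=F  regs=(0,15,14,14,17)
  step pc=3: xori  $1, $1, 15  regs=(0,0,14,14,17)
  step pc=4: or   $3, $4, $3  regs=(0,0,14,31,17)
  step pc=5: andi  $2, $3, 7  regs=(0,0,7,31,17)
  step pc=6: beq  $1, $0, L8  cond=T  regs=(0,0,7,31,17)
  step pc=7: xori  $1, $2, 8  regs=(0,15,7,31,17)
  step pc=8: xori  $2, $1, 9  regs=(0,15,6,31,17)
  step pc=9: add  $1, $4, $4  regs=(0,34,6,31,17)
  step pc=10: or   $1, $1, $0  regs=(0,34,6,31,17)
  step pc=11: nor  $3, $3, $4  regs=(0,34,6,65504,17)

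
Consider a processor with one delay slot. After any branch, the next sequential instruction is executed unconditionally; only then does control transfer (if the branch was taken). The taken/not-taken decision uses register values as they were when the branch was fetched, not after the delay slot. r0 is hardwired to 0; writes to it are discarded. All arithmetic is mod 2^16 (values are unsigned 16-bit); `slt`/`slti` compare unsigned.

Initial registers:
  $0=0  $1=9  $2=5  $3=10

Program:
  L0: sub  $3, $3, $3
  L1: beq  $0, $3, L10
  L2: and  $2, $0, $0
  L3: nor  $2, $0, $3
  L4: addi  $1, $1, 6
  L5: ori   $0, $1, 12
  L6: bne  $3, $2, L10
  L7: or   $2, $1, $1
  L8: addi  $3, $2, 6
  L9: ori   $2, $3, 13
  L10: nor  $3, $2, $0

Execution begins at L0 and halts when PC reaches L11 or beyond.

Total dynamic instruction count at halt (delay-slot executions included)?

4

#0 sub  $3, $3, $3 ; 0/9/5/0
#1 beq  $0, $3, L10 ; 0/9/5/0 ; →target
#2 and  $2, $0, $0 ; 0/9/0/0
#10 nor  $3, $2, $0 ; 0/9/0/65535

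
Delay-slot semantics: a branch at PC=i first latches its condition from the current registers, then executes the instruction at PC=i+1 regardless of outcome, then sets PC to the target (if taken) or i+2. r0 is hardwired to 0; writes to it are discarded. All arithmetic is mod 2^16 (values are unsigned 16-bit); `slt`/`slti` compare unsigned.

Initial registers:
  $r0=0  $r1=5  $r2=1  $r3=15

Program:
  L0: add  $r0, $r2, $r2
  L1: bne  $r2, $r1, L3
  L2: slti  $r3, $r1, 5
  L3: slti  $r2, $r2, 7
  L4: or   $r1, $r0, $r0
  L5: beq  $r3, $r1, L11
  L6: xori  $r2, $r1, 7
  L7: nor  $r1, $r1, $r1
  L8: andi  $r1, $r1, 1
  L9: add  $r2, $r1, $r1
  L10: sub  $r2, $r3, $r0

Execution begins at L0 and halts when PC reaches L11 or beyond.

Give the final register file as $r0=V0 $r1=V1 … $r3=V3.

$r0=0 $r1=0 $r2=7 $r3=0

[0] add  $r0, $r2, $r2  →  {$r0:0, $r1:5, $r2:1, $r3:15}
[1] bne  $r2, $r1, L3  →  {$r0:0, $r1:5, $r2:1, $r3:15}  ⟨branch taken⟩
[2] slti  $r3, $r1, 5  →  {$r0:0, $r1:5, $r2:1, $r3:0}
[3] slti  $r2, $r2, 7  →  {$r0:0, $r1:5, $r2:1, $r3:0}
[4] or   $r1, $r0, $r0  →  {$r0:0, $r1:0, $r2:1, $r3:0}
[5] beq  $r3, $r1, L11  →  {$r0:0, $r1:0, $r2:1, $r3:0}  ⟨branch taken⟩
[6] xori  $r2, $r1, 7  →  {$r0:0, $r1:0, $r2:7, $r3:0}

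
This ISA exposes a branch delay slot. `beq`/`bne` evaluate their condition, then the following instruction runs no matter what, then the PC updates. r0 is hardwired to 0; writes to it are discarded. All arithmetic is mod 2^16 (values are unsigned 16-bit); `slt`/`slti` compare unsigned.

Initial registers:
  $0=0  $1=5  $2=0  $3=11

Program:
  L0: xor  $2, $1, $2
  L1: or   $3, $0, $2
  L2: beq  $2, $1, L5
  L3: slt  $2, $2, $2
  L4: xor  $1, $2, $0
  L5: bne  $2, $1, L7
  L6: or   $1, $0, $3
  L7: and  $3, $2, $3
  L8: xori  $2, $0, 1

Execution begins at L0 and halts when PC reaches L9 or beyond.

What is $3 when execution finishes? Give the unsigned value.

0

#0 xor  $2, $1, $2 ; 0/5/5/11
#1 or   $3, $0, $2 ; 0/5/5/5
#2 beq  $2, $1, L5 ; 0/5/5/5 ; →target
#3 slt  $2, $2, $2 ; 0/5/0/5
#5 bne  $2, $1, L7 ; 0/5/0/5 ; →target
#6 or   $1, $0, $3 ; 0/5/0/5
#7 and  $3, $2, $3 ; 0/5/0/0
#8 xori  $2, $0, 1 ; 0/5/1/0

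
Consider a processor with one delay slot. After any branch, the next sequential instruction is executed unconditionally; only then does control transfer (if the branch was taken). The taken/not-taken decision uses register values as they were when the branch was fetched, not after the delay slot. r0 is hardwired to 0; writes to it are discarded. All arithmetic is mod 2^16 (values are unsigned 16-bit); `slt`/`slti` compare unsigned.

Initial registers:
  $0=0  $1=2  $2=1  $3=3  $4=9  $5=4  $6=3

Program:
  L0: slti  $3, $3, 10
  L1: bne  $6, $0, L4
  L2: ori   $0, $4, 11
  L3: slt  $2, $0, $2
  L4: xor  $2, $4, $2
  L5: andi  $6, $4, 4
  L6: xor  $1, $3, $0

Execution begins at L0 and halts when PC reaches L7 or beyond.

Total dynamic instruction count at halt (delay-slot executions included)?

#0 slti  $3, $3, 10 ; 0/2/1/1/9/4/3
#1 bne  $6, $0, L4 ; 0/2/1/1/9/4/3 ; →target
#2 ori   $0, $4, 11 ; 0/2/1/1/9/4/3
#4 xor  $2, $4, $2 ; 0/2/8/1/9/4/3
#5 andi  $6, $4, 4 ; 0/2/8/1/9/4/0
#6 xor  $1, $3, $0 ; 0/1/8/1/9/4/0

6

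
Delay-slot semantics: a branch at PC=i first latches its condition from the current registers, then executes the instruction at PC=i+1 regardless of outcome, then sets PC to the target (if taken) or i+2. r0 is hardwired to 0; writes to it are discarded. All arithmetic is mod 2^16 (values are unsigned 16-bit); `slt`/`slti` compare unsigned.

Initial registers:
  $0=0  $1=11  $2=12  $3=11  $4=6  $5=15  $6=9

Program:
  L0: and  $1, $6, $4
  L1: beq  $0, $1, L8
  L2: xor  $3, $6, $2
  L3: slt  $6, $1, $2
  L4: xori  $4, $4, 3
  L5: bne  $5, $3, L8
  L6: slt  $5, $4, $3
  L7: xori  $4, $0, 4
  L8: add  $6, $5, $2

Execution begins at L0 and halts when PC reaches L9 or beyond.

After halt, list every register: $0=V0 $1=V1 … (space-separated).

PC=0  and  $1, $6, $4        | $0=0 $1=0 $2=12 $3=11 $4=6 $5=15 $6=9
PC=1  beq  $0, $1, L8        | $0=0 $1=0 $2=12 $3=11 $4=6 $5=15 $6=9  [TAKEN]
PC=2  xor  $3, $6, $2        | $0=0 $1=0 $2=12 $3=5 $4=6 $5=15 $6=9
PC=8  add  $6, $5, $2        | $0=0 $1=0 $2=12 $3=5 $4=6 $5=15 $6=27

$0=0 $1=0 $2=12 $3=5 $4=6 $5=15 $6=27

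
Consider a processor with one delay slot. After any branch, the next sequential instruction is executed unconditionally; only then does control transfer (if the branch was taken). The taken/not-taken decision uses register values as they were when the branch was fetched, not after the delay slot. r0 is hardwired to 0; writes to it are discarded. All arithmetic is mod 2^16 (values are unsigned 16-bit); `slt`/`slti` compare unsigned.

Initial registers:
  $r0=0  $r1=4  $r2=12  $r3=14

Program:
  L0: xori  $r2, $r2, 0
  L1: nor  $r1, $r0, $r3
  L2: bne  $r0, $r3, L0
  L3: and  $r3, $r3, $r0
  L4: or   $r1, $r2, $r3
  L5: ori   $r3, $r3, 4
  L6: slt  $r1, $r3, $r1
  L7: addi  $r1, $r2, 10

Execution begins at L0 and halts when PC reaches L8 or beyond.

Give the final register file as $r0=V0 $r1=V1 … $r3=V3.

PC=0  xori  $r2, $r2, 0      | $r0=0 $r1=4 $r2=12 $r3=14
PC=1  nor  $r1, $r0, $r3     | $r0=0 $r1=65521 $r2=12 $r3=14
PC=2  bne  $r0, $r3, L0      | $r0=0 $r1=65521 $r2=12 $r3=14  [TAKEN]
PC=3  and  $r3, $r3, $r0     | $r0=0 $r1=65521 $r2=12 $r3=0
PC=0  xori  $r2, $r2, 0      | $r0=0 $r1=65521 $r2=12 $r3=0
PC=1  nor  $r1, $r0, $r3     | $r0=0 $r1=65535 $r2=12 $r3=0
PC=2  bne  $r0, $r3, L0      | $r0=0 $r1=65535 $r2=12 $r3=0  [not taken]
PC=3  and  $r3, $r3, $r0     | $r0=0 $r1=65535 $r2=12 $r3=0
PC=4  or   $r1, $r2, $r3     | $r0=0 $r1=12 $r2=12 $r3=0
PC=5  ori   $r3, $r3, 4      | $r0=0 $r1=12 $r2=12 $r3=4
PC=6  slt  $r1, $r3, $r1     | $r0=0 $r1=1 $r2=12 $r3=4
PC=7  addi  $r1, $r2, 10     | $r0=0 $r1=22 $r2=12 $r3=4

$r0=0 $r1=22 $r2=12 $r3=4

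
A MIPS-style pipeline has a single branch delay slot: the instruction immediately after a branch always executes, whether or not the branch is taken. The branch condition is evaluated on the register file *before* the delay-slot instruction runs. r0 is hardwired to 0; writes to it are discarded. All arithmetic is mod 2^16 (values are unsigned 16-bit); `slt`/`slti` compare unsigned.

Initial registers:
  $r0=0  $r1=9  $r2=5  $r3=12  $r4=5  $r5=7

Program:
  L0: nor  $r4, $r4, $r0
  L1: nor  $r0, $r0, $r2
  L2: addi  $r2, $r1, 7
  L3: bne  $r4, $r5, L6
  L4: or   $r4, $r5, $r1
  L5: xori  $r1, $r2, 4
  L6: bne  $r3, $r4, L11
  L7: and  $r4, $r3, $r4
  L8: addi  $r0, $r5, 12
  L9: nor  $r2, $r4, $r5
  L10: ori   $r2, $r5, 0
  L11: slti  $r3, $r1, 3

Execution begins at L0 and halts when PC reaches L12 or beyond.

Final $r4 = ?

  step pc=0: nor  $r4, $r4, $r0  regs=(0,9,5,12,65530,7)
  step pc=1: nor  $r0, $r0, $r2  regs=(0,9,5,12,65530,7)
  step pc=2: addi  $r2, $r1, 7  regs=(0,9,16,12,65530,7)
  step pc=3: bne  $r4, $r5, L6  cond=T  regs=(0,9,16,12,65530,7)
  step pc=4: or   $r4, $r5, $r1  regs=(0,9,16,12,15,7)
  step pc=6: bne  $r3, $r4, L11  cond=T  regs=(0,9,16,12,15,7)
  step pc=7: and  $r4, $r3, $r4  regs=(0,9,16,12,12,7)
  step pc=11: slti  $r3, $r1, 3  regs=(0,9,16,0,12,7)

12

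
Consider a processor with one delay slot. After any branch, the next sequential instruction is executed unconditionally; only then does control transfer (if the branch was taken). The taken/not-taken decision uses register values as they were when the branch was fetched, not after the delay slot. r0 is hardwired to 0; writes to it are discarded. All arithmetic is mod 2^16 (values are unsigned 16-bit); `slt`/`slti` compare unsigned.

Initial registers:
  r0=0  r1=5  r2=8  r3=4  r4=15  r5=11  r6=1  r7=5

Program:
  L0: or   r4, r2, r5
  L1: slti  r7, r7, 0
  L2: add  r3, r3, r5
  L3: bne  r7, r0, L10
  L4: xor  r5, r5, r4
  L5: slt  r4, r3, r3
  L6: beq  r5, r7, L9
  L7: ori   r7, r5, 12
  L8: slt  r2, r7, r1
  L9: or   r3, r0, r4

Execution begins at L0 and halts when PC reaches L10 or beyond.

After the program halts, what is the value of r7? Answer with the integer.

#0 or   r4, r2, r5 ; 0/5/8/4/11/11/1/5
#1 slti  r7, r7, 0 ; 0/5/8/4/11/11/1/0
#2 add  r3, r3, r5 ; 0/5/8/15/11/11/1/0
#3 bne  r7, r0, L10 ; 0/5/8/15/11/11/1/0 ; →fallthru
#4 xor  r5, r5, r4 ; 0/5/8/15/11/0/1/0
#5 slt  r4, r3, r3 ; 0/5/8/15/0/0/1/0
#6 beq  r5, r7, L9 ; 0/5/8/15/0/0/1/0 ; →target
#7 ori   r7, r5, 12 ; 0/5/8/15/0/0/1/12
#9 or   r3, r0, r4 ; 0/5/8/0/0/0/1/12

12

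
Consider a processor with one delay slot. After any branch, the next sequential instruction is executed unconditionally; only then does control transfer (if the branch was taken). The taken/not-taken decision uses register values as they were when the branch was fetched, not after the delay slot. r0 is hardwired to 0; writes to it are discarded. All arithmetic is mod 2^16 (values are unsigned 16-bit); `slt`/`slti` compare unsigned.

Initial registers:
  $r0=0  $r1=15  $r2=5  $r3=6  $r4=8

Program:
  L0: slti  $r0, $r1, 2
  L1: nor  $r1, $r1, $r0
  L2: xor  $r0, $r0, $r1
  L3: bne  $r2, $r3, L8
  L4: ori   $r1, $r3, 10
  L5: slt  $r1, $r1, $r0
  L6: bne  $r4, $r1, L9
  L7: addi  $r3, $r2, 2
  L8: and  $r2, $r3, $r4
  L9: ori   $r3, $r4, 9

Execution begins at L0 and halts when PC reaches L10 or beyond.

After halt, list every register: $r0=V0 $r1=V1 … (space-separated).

PC=0  slti  $r0, $r1, 2      | $r0=0 $r1=15 $r2=5 $r3=6 $r4=8
PC=1  nor  $r1, $r1, $r0     | $r0=0 $r1=65520 $r2=5 $r3=6 $r4=8
PC=2  xor  $r0, $r0, $r1     | $r0=0 $r1=65520 $r2=5 $r3=6 $r4=8
PC=3  bne  $r2, $r3, L8      | $r0=0 $r1=65520 $r2=5 $r3=6 $r4=8  [TAKEN]
PC=4  ori   $r1, $r3, 10     | $r0=0 $r1=14 $r2=5 $r3=6 $r4=8
PC=8  and  $r2, $r3, $r4     | $r0=0 $r1=14 $r2=0 $r3=6 $r4=8
PC=9  ori   $r3, $r4, 9      | $r0=0 $r1=14 $r2=0 $r3=9 $r4=8

$r0=0 $r1=14 $r2=0 $r3=9 $r4=8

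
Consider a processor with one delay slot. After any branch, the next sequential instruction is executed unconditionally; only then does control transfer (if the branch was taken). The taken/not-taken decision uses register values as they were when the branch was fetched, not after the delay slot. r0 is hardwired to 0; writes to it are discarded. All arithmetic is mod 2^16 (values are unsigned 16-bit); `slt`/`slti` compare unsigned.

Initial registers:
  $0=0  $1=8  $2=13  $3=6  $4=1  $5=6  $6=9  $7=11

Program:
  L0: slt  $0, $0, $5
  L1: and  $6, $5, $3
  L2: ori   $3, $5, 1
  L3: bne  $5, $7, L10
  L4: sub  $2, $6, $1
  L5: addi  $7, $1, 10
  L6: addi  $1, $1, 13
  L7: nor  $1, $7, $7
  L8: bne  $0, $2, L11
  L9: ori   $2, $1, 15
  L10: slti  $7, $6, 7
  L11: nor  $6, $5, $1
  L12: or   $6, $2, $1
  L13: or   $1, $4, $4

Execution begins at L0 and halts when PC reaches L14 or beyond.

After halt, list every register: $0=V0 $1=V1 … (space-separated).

$0=0 $1=1 $2=65534 $3=7 $4=1 $5=6 $6=65534 $7=1

  step pc=0: slt  $0, $0, $5  regs=(0,8,13,6,1,6,9,11)
  step pc=1: and  $6, $5, $3  regs=(0,8,13,6,1,6,6,11)
  step pc=2: ori   $3, $5, 1  regs=(0,8,13,7,1,6,6,11)
  step pc=3: bne  $5, $7, L10  cond=T  regs=(0,8,13,7,1,6,6,11)
  step pc=4: sub  $2, $6, $1  regs=(0,8,65534,7,1,6,6,11)
  step pc=10: slti  $7, $6, 7  regs=(0,8,65534,7,1,6,6,1)
  step pc=11: nor  $6, $5, $1  regs=(0,8,65534,7,1,6,65521,1)
  step pc=12: or   $6, $2, $1  regs=(0,8,65534,7,1,6,65534,1)
  step pc=13: or   $1, $4, $4  regs=(0,1,65534,7,1,6,65534,1)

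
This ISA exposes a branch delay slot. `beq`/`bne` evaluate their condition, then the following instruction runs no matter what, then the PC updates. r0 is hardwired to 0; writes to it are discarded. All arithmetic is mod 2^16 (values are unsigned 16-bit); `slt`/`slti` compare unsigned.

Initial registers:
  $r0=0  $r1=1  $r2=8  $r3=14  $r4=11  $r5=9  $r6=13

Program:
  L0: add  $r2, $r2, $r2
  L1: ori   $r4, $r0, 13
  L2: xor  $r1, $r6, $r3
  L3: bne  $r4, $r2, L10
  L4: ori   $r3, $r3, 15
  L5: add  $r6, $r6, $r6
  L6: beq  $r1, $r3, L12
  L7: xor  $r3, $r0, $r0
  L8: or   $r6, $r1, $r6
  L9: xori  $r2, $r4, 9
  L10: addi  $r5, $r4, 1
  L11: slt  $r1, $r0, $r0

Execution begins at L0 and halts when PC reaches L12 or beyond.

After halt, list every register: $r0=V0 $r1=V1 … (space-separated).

PC=0  add  $r2, $r2, $r2     | $r0=0 $r1=1 $r2=16 $r3=14 $r4=11 $r5=9 $r6=13
PC=1  ori   $r4, $r0, 13     | $r0=0 $r1=1 $r2=16 $r3=14 $r4=13 $r5=9 $r6=13
PC=2  xor  $r1, $r6, $r3     | $r0=0 $r1=3 $r2=16 $r3=14 $r4=13 $r5=9 $r6=13
PC=3  bne  $r4, $r2, L10     | $r0=0 $r1=3 $r2=16 $r3=14 $r4=13 $r5=9 $r6=13  [TAKEN]
PC=4  ori   $r3, $r3, 15     | $r0=0 $r1=3 $r2=16 $r3=15 $r4=13 $r5=9 $r6=13
PC=10 addi  $r5, $r4, 1      | $r0=0 $r1=3 $r2=16 $r3=15 $r4=13 $r5=14 $r6=13
PC=11 slt  $r1, $r0, $r0     | $r0=0 $r1=0 $r2=16 $r3=15 $r4=13 $r5=14 $r6=13

$r0=0 $r1=0 $r2=16 $r3=15 $r4=13 $r5=14 $r6=13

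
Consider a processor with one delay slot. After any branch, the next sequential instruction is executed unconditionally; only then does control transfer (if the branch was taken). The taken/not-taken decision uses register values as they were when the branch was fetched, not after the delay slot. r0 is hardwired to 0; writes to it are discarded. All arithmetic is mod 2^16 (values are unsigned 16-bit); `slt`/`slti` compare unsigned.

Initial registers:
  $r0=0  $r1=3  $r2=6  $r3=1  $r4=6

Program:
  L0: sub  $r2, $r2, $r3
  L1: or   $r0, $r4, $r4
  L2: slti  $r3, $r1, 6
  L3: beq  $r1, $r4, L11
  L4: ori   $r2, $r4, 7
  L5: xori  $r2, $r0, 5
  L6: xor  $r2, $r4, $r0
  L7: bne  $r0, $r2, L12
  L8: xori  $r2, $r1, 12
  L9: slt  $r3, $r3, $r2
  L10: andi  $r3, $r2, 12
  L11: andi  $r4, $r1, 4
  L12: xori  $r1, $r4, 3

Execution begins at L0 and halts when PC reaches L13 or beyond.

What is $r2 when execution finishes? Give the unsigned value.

15

PC=0  sub  $r2, $r2, $r3     | $r0=0 $r1=3 $r2=5 $r3=1 $r4=6
PC=1  or   $r0, $r4, $r4     | $r0=0 $r1=3 $r2=5 $r3=1 $r4=6
PC=2  slti  $r3, $r1, 6      | $r0=0 $r1=3 $r2=5 $r3=1 $r4=6
PC=3  beq  $r1, $r4, L11     | $r0=0 $r1=3 $r2=5 $r3=1 $r4=6  [not taken]
PC=4  ori   $r2, $r4, 7      | $r0=0 $r1=3 $r2=7 $r3=1 $r4=6
PC=5  xori  $r2, $r0, 5      | $r0=0 $r1=3 $r2=5 $r3=1 $r4=6
PC=6  xor  $r2, $r4, $r0     | $r0=0 $r1=3 $r2=6 $r3=1 $r4=6
PC=7  bne  $r0, $r2, L12     | $r0=0 $r1=3 $r2=6 $r3=1 $r4=6  [TAKEN]
PC=8  xori  $r2, $r1, 12     | $r0=0 $r1=3 $r2=15 $r3=1 $r4=6
PC=12 xori  $r1, $r4, 3      | $r0=0 $r1=5 $r2=15 $r3=1 $r4=6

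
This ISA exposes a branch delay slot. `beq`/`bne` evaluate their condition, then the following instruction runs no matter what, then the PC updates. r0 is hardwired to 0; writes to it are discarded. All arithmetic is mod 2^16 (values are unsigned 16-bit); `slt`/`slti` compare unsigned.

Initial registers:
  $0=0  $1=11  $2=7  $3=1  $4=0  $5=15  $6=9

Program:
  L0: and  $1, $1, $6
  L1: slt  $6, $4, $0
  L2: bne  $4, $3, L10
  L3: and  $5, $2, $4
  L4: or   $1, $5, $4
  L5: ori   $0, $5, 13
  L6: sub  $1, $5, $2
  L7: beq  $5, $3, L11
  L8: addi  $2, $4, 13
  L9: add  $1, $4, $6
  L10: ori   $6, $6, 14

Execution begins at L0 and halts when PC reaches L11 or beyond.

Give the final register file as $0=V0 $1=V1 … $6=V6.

$0=0 $1=9 $2=7 $3=1 $4=0 $5=0 $6=14

  step pc=0: and  $1, $1, $6  regs=(0,9,7,1,0,15,9)
  step pc=1: slt  $6, $4, $0  regs=(0,9,7,1,0,15,0)
  step pc=2: bne  $4, $3, L10  cond=T  regs=(0,9,7,1,0,15,0)
  step pc=3: and  $5, $2, $4  regs=(0,9,7,1,0,0,0)
  step pc=10: ori   $6, $6, 14  regs=(0,9,7,1,0,0,14)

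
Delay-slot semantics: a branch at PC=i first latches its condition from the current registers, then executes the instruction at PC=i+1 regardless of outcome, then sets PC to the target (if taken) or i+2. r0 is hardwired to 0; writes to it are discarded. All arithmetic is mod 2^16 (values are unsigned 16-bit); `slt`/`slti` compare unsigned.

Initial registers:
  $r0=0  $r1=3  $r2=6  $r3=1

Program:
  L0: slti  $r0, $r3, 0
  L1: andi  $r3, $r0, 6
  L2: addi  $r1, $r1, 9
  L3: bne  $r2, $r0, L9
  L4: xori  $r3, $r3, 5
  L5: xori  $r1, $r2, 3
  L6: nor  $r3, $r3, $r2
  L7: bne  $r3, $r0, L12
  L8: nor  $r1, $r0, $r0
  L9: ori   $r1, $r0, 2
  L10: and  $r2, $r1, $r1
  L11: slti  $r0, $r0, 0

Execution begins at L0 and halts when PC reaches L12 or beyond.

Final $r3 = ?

PC=0  slti  $r0, $r3, 0      | $r0=0 $r1=3 $r2=6 $r3=1
PC=1  andi  $r3, $r0, 6      | $r0=0 $r1=3 $r2=6 $r3=0
PC=2  addi  $r1, $r1, 9      | $r0=0 $r1=12 $r2=6 $r3=0
PC=3  bne  $r2, $r0, L9      | $r0=0 $r1=12 $r2=6 $r3=0  [TAKEN]
PC=4  xori  $r3, $r3, 5      | $r0=0 $r1=12 $r2=6 $r3=5
PC=9  ori   $r1, $r0, 2      | $r0=0 $r1=2 $r2=6 $r3=5
PC=10 and  $r2, $r1, $r1     | $r0=0 $r1=2 $r2=2 $r3=5
PC=11 slti  $r0, $r0, 0      | $r0=0 $r1=2 $r2=2 $r3=5

5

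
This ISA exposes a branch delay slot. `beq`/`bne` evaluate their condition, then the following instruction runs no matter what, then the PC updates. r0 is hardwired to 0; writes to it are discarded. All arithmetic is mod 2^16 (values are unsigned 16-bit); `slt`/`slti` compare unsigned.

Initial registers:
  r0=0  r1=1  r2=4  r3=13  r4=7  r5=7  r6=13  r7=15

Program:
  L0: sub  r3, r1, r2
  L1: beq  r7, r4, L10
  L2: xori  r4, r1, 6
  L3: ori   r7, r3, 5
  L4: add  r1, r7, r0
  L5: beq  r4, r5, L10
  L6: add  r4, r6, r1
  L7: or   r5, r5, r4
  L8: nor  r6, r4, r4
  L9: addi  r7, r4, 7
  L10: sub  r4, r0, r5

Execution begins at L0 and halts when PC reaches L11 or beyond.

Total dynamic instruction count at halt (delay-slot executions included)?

8

PC=0  sub  r3, r1, r2        | r0=0 r1=1 r2=4 r3=65533 r4=7 r5=7 r6=13 r7=15
PC=1  beq  r7, r4, L10       | r0=0 r1=1 r2=4 r3=65533 r4=7 r5=7 r6=13 r7=15  [not taken]
PC=2  xori  r4, r1, 6        | r0=0 r1=1 r2=4 r3=65533 r4=7 r5=7 r6=13 r7=15
PC=3  ori   r7, r3, 5        | r0=0 r1=1 r2=4 r3=65533 r4=7 r5=7 r6=13 r7=65533
PC=4  add  r1, r7, r0        | r0=0 r1=65533 r2=4 r3=65533 r4=7 r5=7 r6=13 r7=65533
PC=5  beq  r4, r5, L10       | r0=0 r1=65533 r2=4 r3=65533 r4=7 r5=7 r6=13 r7=65533  [TAKEN]
PC=6  add  r4, r6, r1        | r0=0 r1=65533 r2=4 r3=65533 r4=10 r5=7 r6=13 r7=65533
PC=10 sub  r4, r0, r5        | r0=0 r1=65533 r2=4 r3=65533 r4=65529 r5=7 r6=13 r7=65533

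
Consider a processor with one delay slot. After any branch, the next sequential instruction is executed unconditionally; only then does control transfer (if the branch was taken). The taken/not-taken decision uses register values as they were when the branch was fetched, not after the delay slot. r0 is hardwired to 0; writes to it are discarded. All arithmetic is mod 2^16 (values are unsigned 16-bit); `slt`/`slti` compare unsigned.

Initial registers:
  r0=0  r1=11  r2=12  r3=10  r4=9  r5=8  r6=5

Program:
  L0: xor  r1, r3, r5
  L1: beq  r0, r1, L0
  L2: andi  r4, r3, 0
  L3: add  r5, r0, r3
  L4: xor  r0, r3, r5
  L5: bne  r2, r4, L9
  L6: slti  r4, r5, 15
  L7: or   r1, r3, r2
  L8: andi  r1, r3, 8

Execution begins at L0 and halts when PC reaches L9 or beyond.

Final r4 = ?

#0 xor  r1, r3, r5 ; 0/2/12/10/9/8/5
#1 beq  r0, r1, L0 ; 0/2/12/10/9/8/5 ; →fallthru
#2 andi  r4, r3, 0 ; 0/2/12/10/0/8/5
#3 add  r5, r0, r3 ; 0/2/12/10/0/10/5
#4 xor  r0, r3, r5 ; 0/2/12/10/0/10/5
#5 bne  r2, r4, L9 ; 0/2/12/10/0/10/5 ; →target
#6 slti  r4, r5, 15 ; 0/2/12/10/1/10/5

1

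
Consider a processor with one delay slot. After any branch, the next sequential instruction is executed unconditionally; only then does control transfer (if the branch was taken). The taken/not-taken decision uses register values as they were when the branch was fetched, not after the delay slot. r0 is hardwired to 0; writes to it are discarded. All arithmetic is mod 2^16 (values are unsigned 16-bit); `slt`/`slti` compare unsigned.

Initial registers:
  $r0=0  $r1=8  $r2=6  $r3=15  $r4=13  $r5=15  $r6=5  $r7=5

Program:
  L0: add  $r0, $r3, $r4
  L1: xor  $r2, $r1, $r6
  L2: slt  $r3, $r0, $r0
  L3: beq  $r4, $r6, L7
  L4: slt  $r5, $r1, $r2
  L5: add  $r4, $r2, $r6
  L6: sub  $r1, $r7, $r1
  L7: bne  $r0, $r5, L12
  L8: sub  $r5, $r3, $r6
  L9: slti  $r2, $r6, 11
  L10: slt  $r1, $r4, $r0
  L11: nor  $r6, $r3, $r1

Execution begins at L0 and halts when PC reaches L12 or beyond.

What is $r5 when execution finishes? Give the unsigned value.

65531

[0] add  $r0, $r3, $r4  →  {$r0:0, $r1:8, $r2:6, $r3:15, $r4:13, $r5:15, $r6:5, $r7:5}
[1] xor  $r2, $r1, $r6  →  {$r0:0, $r1:8, $r2:13, $r3:15, $r4:13, $r5:15, $r6:5, $r7:5}
[2] slt  $r3, $r0, $r0  →  {$r0:0, $r1:8, $r2:13, $r3:0, $r4:13, $r5:15, $r6:5, $r7:5}
[3] beq  $r4, $r6, L7  →  {$r0:0, $r1:8, $r2:13, $r3:0, $r4:13, $r5:15, $r6:5, $r7:5}  ⟨branch fallthrough⟩
[4] slt  $r5, $r1, $r2  →  {$r0:0, $r1:8, $r2:13, $r3:0, $r4:13, $r5:1, $r6:5, $r7:5}
[5] add  $r4, $r2, $r6  →  {$r0:0, $r1:8, $r2:13, $r3:0, $r4:18, $r5:1, $r6:5, $r7:5}
[6] sub  $r1, $r7, $r1  →  {$r0:0, $r1:65533, $r2:13, $r3:0, $r4:18, $r5:1, $r6:5, $r7:5}
[7] bne  $r0, $r5, L12  →  {$r0:0, $r1:65533, $r2:13, $r3:0, $r4:18, $r5:1, $r6:5, $r7:5}  ⟨branch taken⟩
[8] sub  $r5, $r3, $r6  →  {$r0:0, $r1:65533, $r2:13, $r3:0, $r4:18, $r5:65531, $r6:5, $r7:5}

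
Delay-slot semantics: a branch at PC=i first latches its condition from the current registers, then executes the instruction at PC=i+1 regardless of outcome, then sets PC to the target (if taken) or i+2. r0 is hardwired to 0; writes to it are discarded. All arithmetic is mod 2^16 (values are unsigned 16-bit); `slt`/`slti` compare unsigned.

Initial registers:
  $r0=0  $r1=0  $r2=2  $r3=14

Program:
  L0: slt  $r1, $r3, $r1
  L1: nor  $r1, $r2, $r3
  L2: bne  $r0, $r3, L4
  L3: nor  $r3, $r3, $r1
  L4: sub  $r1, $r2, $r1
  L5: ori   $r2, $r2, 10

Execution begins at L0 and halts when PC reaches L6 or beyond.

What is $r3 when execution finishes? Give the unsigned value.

0

PC=0  slt  $r1, $r3, $r1     | $r0=0 $r1=0 $r2=2 $r3=14
PC=1  nor  $r1, $r2, $r3     | $r0=0 $r1=65521 $r2=2 $r3=14
PC=2  bne  $r0, $r3, L4      | $r0=0 $r1=65521 $r2=2 $r3=14  [TAKEN]
PC=3  nor  $r3, $r3, $r1     | $r0=0 $r1=65521 $r2=2 $r3=0
PC=4  sub  $r1, $r2, $r1     | $r0=0 $r1=17 $r2=2 $r3=0
PC=5  ori   $r2, $r2, 10     | $r0=0 $r1=17 $r2=10 $r3=0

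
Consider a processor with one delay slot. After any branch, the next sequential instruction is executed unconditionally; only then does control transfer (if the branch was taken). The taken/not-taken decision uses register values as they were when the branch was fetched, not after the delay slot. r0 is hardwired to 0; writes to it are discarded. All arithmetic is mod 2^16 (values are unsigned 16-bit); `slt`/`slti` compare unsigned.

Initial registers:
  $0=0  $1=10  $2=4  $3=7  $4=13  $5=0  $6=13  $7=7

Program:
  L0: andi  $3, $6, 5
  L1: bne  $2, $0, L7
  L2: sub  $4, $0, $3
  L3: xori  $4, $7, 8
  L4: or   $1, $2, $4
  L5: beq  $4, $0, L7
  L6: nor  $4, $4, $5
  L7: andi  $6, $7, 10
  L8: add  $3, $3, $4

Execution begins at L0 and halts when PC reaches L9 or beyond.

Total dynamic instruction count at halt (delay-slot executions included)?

PC=0  andi  $3, $6, 5        | $0=0 $1=10 $2=4 $3=5 $4=13 $5=0 $6=13 $7=7
PC=1  bne  $2, $0, L7        | $0=0 $1=10 $2=4 $3=5 $4=13 $5=0 $6=13 $7=7  [TAKEN]
PC=2  sub  $4, $0, $3        | $0=0 $1=10 $2=4 $3=5 $4=65531 $5=0 $6=13 $7=7
PC=7  andi  $6, $7, 10       | $0=0 $1=10 $2=4 $3=5 $4=65531 $5=0 $6=2 $7=7
PC=8  add  $3, $3, $4        | $0=0 $1=10 $2=4 $3=0 $4=65531 $5=0 $6=2 $7=7

5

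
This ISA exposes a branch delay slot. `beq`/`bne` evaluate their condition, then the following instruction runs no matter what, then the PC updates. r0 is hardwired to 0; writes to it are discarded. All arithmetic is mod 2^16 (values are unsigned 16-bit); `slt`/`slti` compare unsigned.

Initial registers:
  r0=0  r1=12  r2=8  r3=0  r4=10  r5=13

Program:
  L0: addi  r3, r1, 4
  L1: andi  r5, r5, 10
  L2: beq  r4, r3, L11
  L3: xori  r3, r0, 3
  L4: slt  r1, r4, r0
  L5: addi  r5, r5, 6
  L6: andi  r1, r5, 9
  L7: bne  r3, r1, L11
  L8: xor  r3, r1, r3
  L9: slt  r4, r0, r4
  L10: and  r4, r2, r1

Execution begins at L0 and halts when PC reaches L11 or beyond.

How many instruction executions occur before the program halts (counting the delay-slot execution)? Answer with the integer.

#0 addi  r3, r1, 4 ; 0/12/8/16/10/13
#1 andi  r5, r5, 10 ; 0/12/8/16/10/8
#2 beq  r4, r3, L11 ; 0/12/8/16/10/8 ; →fallthru
#3 xori  r3, r0, 3 ; 0/12/8/3/10/8
#4 slt  r1, r4, r0 ; 0/0/8/3/10/8
#5 addi  r5, r5, 6 ; 0/0/8/3/10/14
#6 andi  r1, r5, 9 ; 0/8/8/3/10/14
#7 bne  r3, r1, L11 ; 0/8/8/3/10/14 ; →target
#8 xor  r3, r1, r3 ; 0/8/8/11/10/14

9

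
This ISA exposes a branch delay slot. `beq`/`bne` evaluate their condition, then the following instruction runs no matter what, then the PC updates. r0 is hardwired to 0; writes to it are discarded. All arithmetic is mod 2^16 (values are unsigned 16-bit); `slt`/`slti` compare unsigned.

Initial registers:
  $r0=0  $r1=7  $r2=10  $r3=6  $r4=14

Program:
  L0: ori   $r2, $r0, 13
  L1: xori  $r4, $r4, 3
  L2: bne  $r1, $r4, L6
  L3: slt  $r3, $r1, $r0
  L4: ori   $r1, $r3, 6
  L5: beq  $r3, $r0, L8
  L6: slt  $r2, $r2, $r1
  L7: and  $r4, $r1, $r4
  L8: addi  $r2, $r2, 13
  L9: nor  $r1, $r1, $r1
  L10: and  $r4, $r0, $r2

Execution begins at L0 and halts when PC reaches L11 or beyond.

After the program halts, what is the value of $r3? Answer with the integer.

#0 ori   $r2, $r0, 13 ; 0/7/13/6/14
#1 xori  $r4, $r4, 3 ; 0/7/13/6/13
#2 bne  $r1, $r4, L6 ; 0/7/13/6/13 ; →target
#3 slt  $r3, $r1, $r0 ; 0/7/13/0/13
#6 slt  $r2, $r2, $r1 ; 0/7/0/0/13
#7 and  $r4, $r1, $r4 ; 0/7/0/0/5
#8 addi  $r2, $r2, 13 ; 0/7/13/0/5
#9 nor  $r1, $r1, $r1 ; 0/65528/13/0/5
#10 and  $r4, $r0, $r2 ; 0/65528/13/0/0

0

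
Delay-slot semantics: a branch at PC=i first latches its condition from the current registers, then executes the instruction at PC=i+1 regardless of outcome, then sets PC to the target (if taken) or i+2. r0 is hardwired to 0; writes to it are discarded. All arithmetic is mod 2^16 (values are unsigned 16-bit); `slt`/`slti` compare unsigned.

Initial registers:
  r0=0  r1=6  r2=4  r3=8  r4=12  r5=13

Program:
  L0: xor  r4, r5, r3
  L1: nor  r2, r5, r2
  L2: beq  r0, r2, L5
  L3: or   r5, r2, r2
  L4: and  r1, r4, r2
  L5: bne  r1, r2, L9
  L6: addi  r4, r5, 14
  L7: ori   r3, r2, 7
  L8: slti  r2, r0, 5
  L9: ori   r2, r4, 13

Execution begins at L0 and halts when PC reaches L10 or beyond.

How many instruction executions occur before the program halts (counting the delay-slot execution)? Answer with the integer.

8

PC=0  xor  r4, r5, r3        | r0=0 r1=6 r2=4 r3=8 r4=5 r5=13
PC=1  nor  r2, r5, r2        | r0=0 r1=6 r2=65522 r3=8 r4=5 r5=13
PC=2  beq  r0, r2, L5        | r0=0 r1=6 r2=65522 r3=8 r4=5 r5=13  [not taken]
PC=3  or   r5, r2, r2        | r0=0 r1=6 r2=65522 r3=8 r4=5 r5=65522
PC=4  and  r1, r4, r2        | r0=0 r1=0 r2=65522 r3=8 r4=5 r5=65522
PC=5  bne  r1, r2, L9        | r0=0 r1=0 r2=65522 r3=8 r4=5 r5=65522  [TAKEN]
PC=6  addi  r4, r5, 14       | r0=0 r1=0 r2=65522 r3=8 r4=0 r5=65522
PC=9  ori   r2, r4, 13       | r0=0 r1=0 r2=13 r3=8 r4=0 r5=65522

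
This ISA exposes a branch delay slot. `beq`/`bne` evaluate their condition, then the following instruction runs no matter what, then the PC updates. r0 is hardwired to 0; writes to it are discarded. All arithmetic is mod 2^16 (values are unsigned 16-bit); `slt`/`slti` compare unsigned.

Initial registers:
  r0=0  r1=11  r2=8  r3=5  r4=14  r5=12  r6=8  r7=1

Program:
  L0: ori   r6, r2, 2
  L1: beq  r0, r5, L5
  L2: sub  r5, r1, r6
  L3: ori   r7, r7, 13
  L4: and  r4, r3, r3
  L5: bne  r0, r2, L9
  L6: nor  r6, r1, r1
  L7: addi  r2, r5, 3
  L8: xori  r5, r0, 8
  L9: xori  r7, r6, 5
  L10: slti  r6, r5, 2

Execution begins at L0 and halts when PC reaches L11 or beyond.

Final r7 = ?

[0] ori   r6, r2, 2  →  {r0:0, r1:11, r2:8, r3:5, r4:14, r5:12, r6:10, r7:1}
[1] beq  r0, r5, L5  →  {r0:0, r1:11, r2:8, r3:5, r4:14, r5:12, r6:10, r7:1}  ⟨branch fallthrough⟩
[2] sub  r5, r1, r6  →  {r0:0, r1:11, r2:8, r3:5, r4:14, r5:1, r6:10, r7:1}
[3] ori   r7, r7, 13  →  {r0:0, r1:11, r2:8, r3:5, r4:14, r5:1, r6:10, r7:13}
[4] and  r4, r3, r3  →  {r0:0, r1:11, r2:8, r3:5, r4:5, r5:1, r6:10, r7:13}
[5] bne  r0, r2, L9  →  {r0:0, r1:11, r2:8, r3:5, r4:5, r5:1, r6:10, r7:13}  ⟨branch taken⟩
[6] nor  r6, r1, r1  →  {r0:0, r1:11, r2:8, r3:5, r4:5, r5:1, r6:65524, r7:13}
[9] xori  r7, r6, 5  →  {r0:0, r1:11, r2:8, r3:5, r4:5, r5:1, r6:65524, r7:65521}
[10] slti  r6, r5, 2  →  {r0:0, r1:11, r2:8, r3:5, r4:5, r5:1, r6:1, r7:65521}

65521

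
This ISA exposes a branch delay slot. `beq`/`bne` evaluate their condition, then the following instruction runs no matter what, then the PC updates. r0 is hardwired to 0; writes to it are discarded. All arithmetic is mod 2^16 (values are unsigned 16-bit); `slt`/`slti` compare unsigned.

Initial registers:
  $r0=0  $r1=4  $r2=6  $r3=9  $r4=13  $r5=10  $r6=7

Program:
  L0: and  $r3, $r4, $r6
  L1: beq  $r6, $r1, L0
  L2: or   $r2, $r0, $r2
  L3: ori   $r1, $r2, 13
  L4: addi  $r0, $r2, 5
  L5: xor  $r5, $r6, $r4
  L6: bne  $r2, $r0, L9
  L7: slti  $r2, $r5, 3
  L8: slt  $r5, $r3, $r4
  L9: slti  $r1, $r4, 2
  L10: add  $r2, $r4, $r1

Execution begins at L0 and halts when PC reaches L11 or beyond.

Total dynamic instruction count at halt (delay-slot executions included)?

10

  step pc=0: and  $r3, $r4, $r6  regs=(0,4,6,5,13,10,7)
  step pc=1: beq  $r6, $r1, L0  cond=F  regs=(0,4,6,5,13,10,7)
  step pc=2: or   $r2, $r0, $r2  regs=(0,4,6,5,13,10,7)
  step pc=3: ori   $r1, $r2, 13  regs=(0,15,6,5,13,10,7)
  step pc=4: addi  $r0, $r2, 5  regs=(0,15,6,5,13,10,7)
  step pc=5: xor  $r5, $r6, $r4  regs=(0,15,6,5,13,10,7)
  step pc=6: bne  $r2, $r0, L9  cond=T  regs=(0,15,6,5,13,10,7)
  step pc=7: slti  $r2, $r5, 3  regs=(0,15,0,5,13,10,7)
  step pc=9: slti  $r1, $r4, 2  regs=(0,0,0,5,13,10,7)
  step pc=10: add  $r2, $r4, $r1  regs=(0,0,13,5,13,10,7)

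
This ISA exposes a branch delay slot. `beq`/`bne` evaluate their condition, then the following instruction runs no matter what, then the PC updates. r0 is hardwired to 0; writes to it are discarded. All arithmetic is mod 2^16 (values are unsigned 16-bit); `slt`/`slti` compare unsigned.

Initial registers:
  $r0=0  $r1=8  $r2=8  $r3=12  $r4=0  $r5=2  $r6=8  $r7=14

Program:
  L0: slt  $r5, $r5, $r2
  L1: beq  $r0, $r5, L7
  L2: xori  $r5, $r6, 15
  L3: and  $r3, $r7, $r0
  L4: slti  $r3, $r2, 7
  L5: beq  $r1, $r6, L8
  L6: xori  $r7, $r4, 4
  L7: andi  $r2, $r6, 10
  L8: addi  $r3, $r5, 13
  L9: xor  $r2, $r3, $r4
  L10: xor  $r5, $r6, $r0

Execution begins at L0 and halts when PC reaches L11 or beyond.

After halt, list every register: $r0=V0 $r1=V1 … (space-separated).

[0] slt  $r5, $r5, $r2  →  {$r0:0, $r1:8, $r2:8, $r3:12, $r4:0, $r5:1, $r6:8, $r7:14}
[1] beq  $r0, $r5, L7  →  {$r0:0, $r1:8, $r2:8, $r3:12, $r4:0, $r5:1, $r6:8, $r7:14}  ⟨branch fallthrough⟩
[2] xori  $r5, $r6, 15  →  {$r0:0, $r1:8, $r2:8, $r3:12, $r4:0, $r5:7, $r6:8, $r7:14}
[3] and  $r3, $r7, $r0  →  {$r0:0, $r1:8, $r2:8, $r3:0, $r4:0, $r5:7, $r6:8, $r7:14}
[4] slti  $r3, $r2, 7  →  {$r0:0, $r1:8, $r2:8, $r3:0, $r4:0, $r5:7, $r6:8, $r7:14}
[5] beq  $r1, $r6, L8  →  {$r0:0, $r1:8, $r2:8, $r3:0, $r4:0, $r5:7, $r6:8, $r7:14}  ⟨branch taken⟩
[6] xori  $r7, $r4, 4  →  {$r0:0, $r1:8, $r2:8, $r3:0, $r4:0, $r5:7, $r6:8, $r7:4}
[8] addi  $r3, $r5, 13  →  {$r0:0, $r1:8, $r2:8, $r3:20, $r4:0, $r5:7, $r6:8, $r7:4}
[9] xor  $r2, $r3, $r4  →  {$r0:0, $r1:8, $r2:20, $r3:20, $r4:0, $r5:7, $r6:8, $r7:4}
[10] xor  $r5, $r6, $r0  →  {$r0:0, $r1:8, $r2:20, $r3:20, $r4:0, $r5:8, $r6:8, $r7:4}

$r0=0 $r1=8 $r2=20 $r3=20 $r4=0 $r5=8 $r6=8 $r7=4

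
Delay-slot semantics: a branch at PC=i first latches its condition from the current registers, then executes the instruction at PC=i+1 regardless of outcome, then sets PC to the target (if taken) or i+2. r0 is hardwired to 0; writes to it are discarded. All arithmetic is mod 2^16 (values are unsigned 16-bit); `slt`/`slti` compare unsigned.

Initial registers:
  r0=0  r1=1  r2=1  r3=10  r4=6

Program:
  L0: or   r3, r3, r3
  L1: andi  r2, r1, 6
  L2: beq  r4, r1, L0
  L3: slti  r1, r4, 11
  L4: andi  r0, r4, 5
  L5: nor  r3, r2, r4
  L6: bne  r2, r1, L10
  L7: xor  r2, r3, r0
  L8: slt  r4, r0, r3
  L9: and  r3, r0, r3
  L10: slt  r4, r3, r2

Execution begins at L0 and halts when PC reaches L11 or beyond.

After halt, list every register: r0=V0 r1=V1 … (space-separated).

PC=0  or   r3, r3, r3        | r0=0 r1=1 r2=1 r3=10 r4=6
PC=1  andi  r2, r1, 6        | r0=0 r1=1 r2=0 r3=10 r4=6
PC=2  beq  r4, r1, L0        | r0=0 r1=1 r2=0 r3=10 r4=6  [not taken]
PC=3  slti  r1, r4, 11       | r0=0 r1=1 r2=0 r3=10 r4=6
PC=4  andi  r0, r4, 5        | r0=0 r1=1 r2=0 r3=10 r4=6
PC=5  nor  r3, r2, r4        | r0=0 r1=1 r2=0 r3=65529 r4=6
PC=6  bne  r2, r1, L10       | r0=0 r1=1 r2=0 r3=65529 r4=6  [TAKEN]
PC=7  xor  r2, r3, r0        | r0=0 r1=1 r2=65529 r3=65529 r4=6
PC=10 slt  r4, r3, r2        | r0=0 r1=1 r2=65529 r3=65529 r4=0

r0=0 r1=1 r2=65529 r3=65529 r4=0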